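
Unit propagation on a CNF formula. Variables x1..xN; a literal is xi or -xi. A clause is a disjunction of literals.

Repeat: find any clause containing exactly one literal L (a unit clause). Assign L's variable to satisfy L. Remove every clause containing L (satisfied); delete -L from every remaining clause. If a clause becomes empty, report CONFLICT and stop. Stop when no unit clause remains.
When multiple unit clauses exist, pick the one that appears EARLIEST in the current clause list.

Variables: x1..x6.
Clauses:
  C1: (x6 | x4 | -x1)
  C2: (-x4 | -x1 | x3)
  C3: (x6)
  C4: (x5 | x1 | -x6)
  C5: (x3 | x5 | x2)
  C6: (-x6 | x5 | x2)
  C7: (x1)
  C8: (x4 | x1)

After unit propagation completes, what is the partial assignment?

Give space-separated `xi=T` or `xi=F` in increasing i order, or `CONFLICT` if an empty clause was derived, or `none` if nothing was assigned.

Answer: x1=T x6=T

Derivation:
unit clause [6] forces x6=T; simplify:
  drop -6 from [5, 1, -6] -> [5, 1]
  drop -6 from [-6, 5, 2] -> [5, 2]
  satisfied 2 clause(s); 6 remain; assigned so far: [6]
unit clause [1] forces x1=T; simplify:
  drop -1 from [-4, -1, 3] -> [-4, 3]
  satisfied 3 clause(s); 3 remain; assigned so far: [1, 6]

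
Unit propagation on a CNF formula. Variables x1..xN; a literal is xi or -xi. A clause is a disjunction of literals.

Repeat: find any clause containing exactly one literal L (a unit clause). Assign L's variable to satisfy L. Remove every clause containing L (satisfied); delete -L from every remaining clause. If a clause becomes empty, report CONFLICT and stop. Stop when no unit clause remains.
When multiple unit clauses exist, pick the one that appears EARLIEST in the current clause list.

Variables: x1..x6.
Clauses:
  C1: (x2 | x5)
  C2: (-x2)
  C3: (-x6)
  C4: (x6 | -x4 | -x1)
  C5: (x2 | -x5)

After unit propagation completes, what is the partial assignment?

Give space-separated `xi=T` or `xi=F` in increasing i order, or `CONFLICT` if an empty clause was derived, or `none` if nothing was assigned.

Answer: CONFLICT

Derivation:
unit clause [-2] forces x2=F; simplify:
  drop 2 from [2, 5] -> [5]
  drop 2 from [2, -5] -> [-5]
  satisfied 1 clause(s); 4 remain; assigned so far: [2]
unit clause [5] forces x5=T; simplify:
  drop -5 from [-5] -> [] (empty!)
  satisfied 1 clause(s); 3 remain; assigned so far: [2, 5]
CONFLICT (empty clause)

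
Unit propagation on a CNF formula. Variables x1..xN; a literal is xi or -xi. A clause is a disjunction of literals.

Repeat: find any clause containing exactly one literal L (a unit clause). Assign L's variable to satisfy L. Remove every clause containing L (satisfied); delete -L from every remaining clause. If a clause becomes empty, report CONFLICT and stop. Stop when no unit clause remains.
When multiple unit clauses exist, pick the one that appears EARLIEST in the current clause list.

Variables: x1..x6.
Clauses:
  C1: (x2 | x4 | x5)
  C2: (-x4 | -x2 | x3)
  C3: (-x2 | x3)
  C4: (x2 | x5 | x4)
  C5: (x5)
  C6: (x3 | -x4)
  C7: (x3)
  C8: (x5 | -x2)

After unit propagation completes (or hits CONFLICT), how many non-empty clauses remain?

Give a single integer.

Answer: 0

Derivation:
unit clause [5] forces x5=T; simplify:
  satisfied 4 clause(s); 4 remain; assigned so far: [5]
unit clause [3] forces x3=T; simplify:
  satisfied 4 clause(s); 0 remain; assigned so far: [3, 5]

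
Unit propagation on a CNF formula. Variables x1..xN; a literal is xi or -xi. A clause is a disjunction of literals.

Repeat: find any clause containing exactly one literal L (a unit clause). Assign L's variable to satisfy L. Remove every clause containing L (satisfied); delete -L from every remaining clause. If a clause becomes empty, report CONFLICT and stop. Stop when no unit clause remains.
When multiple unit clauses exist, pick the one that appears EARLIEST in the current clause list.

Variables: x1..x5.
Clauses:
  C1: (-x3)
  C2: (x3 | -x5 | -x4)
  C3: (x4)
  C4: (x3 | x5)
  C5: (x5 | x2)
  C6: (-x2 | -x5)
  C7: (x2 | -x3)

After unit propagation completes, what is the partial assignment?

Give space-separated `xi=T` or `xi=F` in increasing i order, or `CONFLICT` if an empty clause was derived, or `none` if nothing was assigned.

Answer: CONFLICT

Derivation:
unit clause [-3] forces x3=F; simplify:
  drop 3 from [3, -5, -4] -> [-5, -4]
  drop 3 from [3, 5] -> [5]
  satisfied 2 clause(s); 5 remain; assigned so far: [3]
unit clause [4] forces x4=T; simplify:
  drop -4 from [-5, -4] -> [-5]
  satisfied 1 clause(s); 4 remain; assigned so far: [3, 4]
unit clause [-5] forces x5=F; simplify:
  drop 5 from [5] -> [] (empty!)
  drop 5 from [5, 2] -> [2]
  satisfied 2 clause(s); 2 remain; assigned so far: [3, 4, 5]
CONFLICT (empty clause)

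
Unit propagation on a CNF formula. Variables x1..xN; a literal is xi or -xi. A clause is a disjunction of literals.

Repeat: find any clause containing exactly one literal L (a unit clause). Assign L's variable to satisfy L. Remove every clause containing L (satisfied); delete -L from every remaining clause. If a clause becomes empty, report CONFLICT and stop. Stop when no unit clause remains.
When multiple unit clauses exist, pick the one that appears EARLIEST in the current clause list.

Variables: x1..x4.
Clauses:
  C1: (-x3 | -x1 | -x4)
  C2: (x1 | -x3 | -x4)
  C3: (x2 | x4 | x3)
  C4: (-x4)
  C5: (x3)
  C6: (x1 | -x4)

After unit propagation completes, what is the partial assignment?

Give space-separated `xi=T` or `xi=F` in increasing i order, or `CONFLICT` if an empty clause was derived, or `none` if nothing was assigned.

unit clause [-4] forces x4=F; simplify:
  drop 4 from [2, 4, 3] -> [2, 3]
  satisfied 4 clause(s); 2 remain; assigned so far: [4]
unit clause [3] forces x3=T; simplify:
  satisfied 2 clause(s); 0 remain; assigned so far: [3, 4]

Answer: x3=T x4=F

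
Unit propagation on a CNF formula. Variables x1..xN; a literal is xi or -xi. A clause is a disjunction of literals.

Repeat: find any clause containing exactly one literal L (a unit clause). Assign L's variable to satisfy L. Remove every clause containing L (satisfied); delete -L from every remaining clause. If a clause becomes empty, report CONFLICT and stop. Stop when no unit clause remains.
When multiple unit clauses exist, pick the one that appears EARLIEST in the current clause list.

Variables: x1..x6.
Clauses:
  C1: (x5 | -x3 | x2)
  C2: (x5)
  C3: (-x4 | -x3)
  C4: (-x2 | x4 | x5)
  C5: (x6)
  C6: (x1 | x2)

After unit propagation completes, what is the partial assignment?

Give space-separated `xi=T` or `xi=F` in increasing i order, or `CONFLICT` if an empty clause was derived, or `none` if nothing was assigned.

unit clause [5] forces x5=T; simplify:
  satisfied 3 clause(s); 3 remain; assigned so far: [5]
unit clause [6] forces x6=T; simplify:
  satisfied 1 clause(s); 2 remain; assigned so far: [5, 6]

Answer: x5=T x6=T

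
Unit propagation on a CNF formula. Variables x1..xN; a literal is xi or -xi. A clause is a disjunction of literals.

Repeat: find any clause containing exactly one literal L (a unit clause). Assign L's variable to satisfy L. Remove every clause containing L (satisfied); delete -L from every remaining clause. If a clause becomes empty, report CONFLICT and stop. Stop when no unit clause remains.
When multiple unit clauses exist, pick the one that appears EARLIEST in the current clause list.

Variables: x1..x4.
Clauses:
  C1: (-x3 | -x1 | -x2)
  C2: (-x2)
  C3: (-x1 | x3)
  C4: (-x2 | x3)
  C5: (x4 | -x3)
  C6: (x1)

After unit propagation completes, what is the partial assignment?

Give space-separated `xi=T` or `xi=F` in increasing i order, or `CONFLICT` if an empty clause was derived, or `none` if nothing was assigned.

unit clause [-2] forces x2=F; simplify:
  satisfied 3 clause(s); 3 remain; assigned so far: [2]
unit clause [1] forces x1=T; simplify:
  drop -1 from [-1, 3] -> [3]
  satisfied 1 clause(s); 2 remain; assigned so far: [1, 2]
unit clause [3] forces x3=T; simplify:
  drop -3 from [4, -3] -> [4]
  satisfied 1 clause(s); 1 remain; assigned so far: [1, 2, 3]
unit clause [4] forces x4=T; simplify:
  satisfied 1 clause(s); 0 remain; assigned so far: [1, 2, 3, 4]

Answer: x1=T x2=F x3=T x4=T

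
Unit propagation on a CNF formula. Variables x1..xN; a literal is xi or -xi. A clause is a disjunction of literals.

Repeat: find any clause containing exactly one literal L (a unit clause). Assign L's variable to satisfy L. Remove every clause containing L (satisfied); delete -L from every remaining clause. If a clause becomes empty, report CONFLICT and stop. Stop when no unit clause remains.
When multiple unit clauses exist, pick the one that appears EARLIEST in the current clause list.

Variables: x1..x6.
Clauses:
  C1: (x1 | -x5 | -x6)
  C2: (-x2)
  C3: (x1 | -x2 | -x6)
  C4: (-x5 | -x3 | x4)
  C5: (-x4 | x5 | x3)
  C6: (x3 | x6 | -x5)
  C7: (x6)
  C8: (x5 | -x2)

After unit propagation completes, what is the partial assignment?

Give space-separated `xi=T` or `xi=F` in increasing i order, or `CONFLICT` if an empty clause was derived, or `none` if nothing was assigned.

Answer: x2=F x6=T

Derivation:
unit clause [-2] forces x2=F; simplify:
  satisfied 3 clause(s); 5 remain; assigned so far: [2]
unit clause [6] forces x6=T; simplify:
  drop -6 from [1, -5, -6] -> [1, -5]
  satisfied 2 clause(s); 3 remain; assigned so far: [2, 6]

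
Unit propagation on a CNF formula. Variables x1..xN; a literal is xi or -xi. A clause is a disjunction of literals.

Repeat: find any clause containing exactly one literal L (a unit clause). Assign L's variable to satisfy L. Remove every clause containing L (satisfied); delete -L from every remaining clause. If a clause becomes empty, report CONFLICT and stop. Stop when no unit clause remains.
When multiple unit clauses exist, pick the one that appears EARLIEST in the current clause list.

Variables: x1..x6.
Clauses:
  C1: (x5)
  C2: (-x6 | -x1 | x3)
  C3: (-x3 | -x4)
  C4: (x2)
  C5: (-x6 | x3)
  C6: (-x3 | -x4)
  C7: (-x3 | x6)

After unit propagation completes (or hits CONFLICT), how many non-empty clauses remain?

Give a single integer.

unit clause [5] forces x5=T; simplify:
  satisfied 1 clause(s); 6 remain; assigned so far: [5]
unit clause [2] forces x2=T; simplify:
  satisfied 1 clause(s); 5 remain; assigned so far: [2, 5]

Answer: 5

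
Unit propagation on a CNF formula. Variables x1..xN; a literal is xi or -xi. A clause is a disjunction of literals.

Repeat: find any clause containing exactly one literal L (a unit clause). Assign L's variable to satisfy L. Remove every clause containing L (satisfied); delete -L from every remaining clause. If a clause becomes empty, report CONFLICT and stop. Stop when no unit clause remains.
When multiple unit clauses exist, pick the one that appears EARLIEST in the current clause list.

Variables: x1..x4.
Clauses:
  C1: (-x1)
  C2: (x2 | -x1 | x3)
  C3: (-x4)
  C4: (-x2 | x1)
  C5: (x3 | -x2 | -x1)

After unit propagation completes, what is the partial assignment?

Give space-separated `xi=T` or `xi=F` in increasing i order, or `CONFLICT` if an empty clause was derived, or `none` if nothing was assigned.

Answer: x1=F x2=F x4=F

Derivation:
unit clause [-1] forces x1=F; simplify:
  drop 1 from [-2, 1] -> [-2]
  satisfied 3 clause(s); 2 remain; assigned so far: [1]
unit clause [-4] forces x4=F; simplify:
  satisfied 1 clause(s); 1 remain; assigned so far: [1, 4]
unit clause [-2] forces x2=F; simplify:
  satisfied 1 clause(s); 0 remain; assigned so far: [1, 2, 4]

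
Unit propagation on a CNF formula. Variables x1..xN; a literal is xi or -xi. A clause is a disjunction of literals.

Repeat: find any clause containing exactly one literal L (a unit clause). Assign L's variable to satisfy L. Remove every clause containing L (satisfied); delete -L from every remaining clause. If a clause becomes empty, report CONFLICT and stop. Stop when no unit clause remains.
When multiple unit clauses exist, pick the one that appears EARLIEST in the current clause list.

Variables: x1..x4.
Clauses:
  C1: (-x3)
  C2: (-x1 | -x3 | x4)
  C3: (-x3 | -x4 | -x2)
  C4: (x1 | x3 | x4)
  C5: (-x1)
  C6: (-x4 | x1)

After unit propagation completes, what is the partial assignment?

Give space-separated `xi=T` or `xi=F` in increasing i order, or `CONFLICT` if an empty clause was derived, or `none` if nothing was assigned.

Answer: CONFLICT

Derivation:
unit clause [-3] forces x3=F; simplify:
  drop 3 from [1, 3, 4] -> [1, 4]
  satisfied 3 clause(s); 3 remain; assigned so far: [3]
unit clause [-1] forces x1=F; simplify:
  drop 1 from [1, 4] -> [4]
  drop 1 from [-4, 1] -> [-4]
  satisfied 1 clause(s); 2 remain; assigned so far: [1, 3]
unit clause [4] forces x4=T; simplify:
  drop -4 from [-4] -> [] (empty!)
  satisfied 1 clause(s); 1 remain; assigned so far: [1, 3, 4]
CONFLICT (empty clause)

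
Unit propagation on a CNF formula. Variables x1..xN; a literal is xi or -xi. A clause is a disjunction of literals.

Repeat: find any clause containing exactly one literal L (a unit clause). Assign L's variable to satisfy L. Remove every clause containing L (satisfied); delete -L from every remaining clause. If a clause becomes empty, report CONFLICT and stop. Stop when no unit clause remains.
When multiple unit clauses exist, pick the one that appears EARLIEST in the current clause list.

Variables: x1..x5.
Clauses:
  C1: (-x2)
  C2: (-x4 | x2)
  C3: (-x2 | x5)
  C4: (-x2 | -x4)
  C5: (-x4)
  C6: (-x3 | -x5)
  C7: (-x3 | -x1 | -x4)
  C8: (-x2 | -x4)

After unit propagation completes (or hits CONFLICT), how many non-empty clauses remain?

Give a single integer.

unit clause [-2] forces x2=F; simplify:
  drop 2 from [-4, 2] -> [-4]
  satisfied 4 clause(s); 4 remain; assigned so far: [2]
unit clause [-4] forces x4=F; simplify:
  satisfied 3 clause(s); 1 remain; assigned so far: [2, 4]

Answer: 1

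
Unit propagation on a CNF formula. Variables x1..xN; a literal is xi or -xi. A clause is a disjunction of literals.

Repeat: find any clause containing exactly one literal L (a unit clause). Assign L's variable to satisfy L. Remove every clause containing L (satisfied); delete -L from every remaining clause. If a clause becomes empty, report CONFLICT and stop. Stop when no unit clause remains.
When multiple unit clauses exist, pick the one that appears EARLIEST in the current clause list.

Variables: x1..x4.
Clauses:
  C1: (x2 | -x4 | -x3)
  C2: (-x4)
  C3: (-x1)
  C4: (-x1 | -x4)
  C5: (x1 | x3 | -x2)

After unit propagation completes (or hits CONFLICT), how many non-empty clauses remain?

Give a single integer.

unit clause [-4] forces x4=F; simplify:
  satisfied 3 clause(s); 2 remain; assigned so far: [4]
unit clause [-1] forces x1=F; simplify:
  drop 1 from [1, 3, -2] -> [3, -2]
  satisfied 1 clause(s); 1 remain; assigned so far: [1, 4]

Answer: 1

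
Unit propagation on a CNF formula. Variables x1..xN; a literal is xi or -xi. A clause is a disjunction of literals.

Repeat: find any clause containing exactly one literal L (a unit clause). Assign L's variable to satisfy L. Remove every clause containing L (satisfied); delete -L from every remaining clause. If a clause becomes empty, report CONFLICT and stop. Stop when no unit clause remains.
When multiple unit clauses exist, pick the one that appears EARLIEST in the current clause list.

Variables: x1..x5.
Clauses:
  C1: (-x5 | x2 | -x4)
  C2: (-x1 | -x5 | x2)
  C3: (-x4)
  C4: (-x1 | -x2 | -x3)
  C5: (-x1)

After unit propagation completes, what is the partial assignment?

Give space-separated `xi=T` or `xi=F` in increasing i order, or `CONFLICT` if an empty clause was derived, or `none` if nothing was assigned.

Answer: x1=F x4=F

Derivation:
unit clause [-4] forces x4=F; simplify:
  satisfied 2 clause(s); 3 remain; assigned so far: [4]
unit clause [-1] forces x1=F; simplify:
  satisfied 3 clause(s); 0 remain; assigned so far: [1, 4]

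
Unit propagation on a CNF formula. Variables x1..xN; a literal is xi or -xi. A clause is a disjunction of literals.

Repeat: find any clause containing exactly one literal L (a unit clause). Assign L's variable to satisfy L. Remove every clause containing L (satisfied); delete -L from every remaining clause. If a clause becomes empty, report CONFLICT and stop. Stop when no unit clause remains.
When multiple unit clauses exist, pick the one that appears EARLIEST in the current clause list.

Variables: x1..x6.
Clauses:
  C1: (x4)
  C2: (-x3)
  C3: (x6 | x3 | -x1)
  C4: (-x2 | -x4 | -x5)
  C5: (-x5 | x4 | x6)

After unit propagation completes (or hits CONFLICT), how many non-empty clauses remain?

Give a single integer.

unit clause [4] forces x4=T; simplify:
  drop -4 from [-2, -4, -5] -> [-2, -5]
  satisfied 2 clause(s); 3 remain; assigned so far: [4]
unit clause [-3] forces x3=F; simplify:
  drop 3 from [6, 3, -1] -> [6, -1]
  satisfied 1 clause(s); 2 remain; assigned so far: [3, 4]

Answer: 2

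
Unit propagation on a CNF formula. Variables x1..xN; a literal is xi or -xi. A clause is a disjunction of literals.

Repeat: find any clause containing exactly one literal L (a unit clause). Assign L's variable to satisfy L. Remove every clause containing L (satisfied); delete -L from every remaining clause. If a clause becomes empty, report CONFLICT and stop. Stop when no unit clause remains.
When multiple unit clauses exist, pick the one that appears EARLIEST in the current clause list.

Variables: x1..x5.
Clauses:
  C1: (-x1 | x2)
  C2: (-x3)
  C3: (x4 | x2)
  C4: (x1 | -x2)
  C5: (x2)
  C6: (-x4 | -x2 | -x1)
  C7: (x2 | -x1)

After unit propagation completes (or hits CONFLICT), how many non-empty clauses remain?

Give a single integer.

Answer: 0

Derivation:
unit clause [-3] forces x3=F; simplify:
  satisfied 1 clause(s); 6 remain; assigned so far: [3]
unit clause [2] forces x2=T; simplify:
  drop -2 from [1, -2] -> [1]
  drop -2 from [-4, -2, -1] -> [-4, -1]
  satisfied 4 clause(s); 2 remain; assigned so far: [2, 3]
unit clause [1] forces x1=T; simplify:
  drop -1 from [-4, -1] -> [-4]
  satisfied 1 clause(s); 1 remain; assigned so far: [1, 2, 3]
unit clause [-4] forces x4=F; simplify:
  satisfied 1 clause(s); 0 remain; assigned so far: [1, 2, 3, 4]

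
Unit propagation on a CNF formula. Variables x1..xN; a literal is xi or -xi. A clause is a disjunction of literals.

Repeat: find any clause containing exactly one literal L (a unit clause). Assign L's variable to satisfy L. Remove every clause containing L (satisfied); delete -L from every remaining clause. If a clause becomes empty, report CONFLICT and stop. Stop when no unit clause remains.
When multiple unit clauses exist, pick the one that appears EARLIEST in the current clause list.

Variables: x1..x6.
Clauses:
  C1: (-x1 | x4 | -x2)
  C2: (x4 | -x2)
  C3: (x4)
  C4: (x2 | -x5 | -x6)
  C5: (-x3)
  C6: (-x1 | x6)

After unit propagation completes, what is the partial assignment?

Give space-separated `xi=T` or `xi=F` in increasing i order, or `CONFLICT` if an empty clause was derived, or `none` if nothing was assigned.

unit clause [4] forces x4=T; simplify:
  satisfied 3 clause(s); 3 remain; assigned so far: [4]
unit clause [-3] forces x3=F; simplify:
  satisfied 1 clause(s); 2 remain; assigned so far: [3, 4]

Answer: x3=F x4=T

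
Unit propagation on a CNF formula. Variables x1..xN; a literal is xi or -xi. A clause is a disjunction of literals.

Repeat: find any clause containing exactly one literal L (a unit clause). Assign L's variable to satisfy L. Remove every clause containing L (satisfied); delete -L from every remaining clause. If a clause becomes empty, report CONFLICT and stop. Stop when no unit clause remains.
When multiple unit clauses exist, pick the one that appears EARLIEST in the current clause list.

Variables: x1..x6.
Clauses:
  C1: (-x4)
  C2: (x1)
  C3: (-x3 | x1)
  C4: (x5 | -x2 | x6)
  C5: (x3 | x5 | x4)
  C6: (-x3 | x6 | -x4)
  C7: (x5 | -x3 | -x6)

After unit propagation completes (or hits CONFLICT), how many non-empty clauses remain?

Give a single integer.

unit clause [-4] forces x4=F; simplify:
  drop 4 from [3, 5, 4] -> [3, 5]
  satisfied 2 clause(s); 5 remain; assigned so far: [4]
unit clause [1] forces x1=T; simplify:
  satisfied 2 clause(s); 3 remain; assigned so far: [1, 4]

Answer: 3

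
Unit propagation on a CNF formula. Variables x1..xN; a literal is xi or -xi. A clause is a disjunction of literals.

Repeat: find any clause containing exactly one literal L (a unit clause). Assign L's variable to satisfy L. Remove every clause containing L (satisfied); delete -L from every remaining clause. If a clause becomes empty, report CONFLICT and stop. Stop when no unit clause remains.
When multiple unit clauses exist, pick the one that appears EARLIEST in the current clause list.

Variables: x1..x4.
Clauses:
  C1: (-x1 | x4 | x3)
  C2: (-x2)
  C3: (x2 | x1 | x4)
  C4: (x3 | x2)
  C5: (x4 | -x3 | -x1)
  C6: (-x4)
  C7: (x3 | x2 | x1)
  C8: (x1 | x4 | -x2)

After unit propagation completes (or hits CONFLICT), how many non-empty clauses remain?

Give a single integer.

unit clause [-2] forces x2=F; simplify:
  drop 2 from [2, 1, 4] -> [1, 4]
  drop 2 from [3, 2] -> [3]
  drop 2 from [3, 2, 1] -> [3, 1]
  satisfied 2 clause(s); 6 remain; assigned so far: [2]
unit clause [3] forces x3=T; simplify:
  drop -3 from [4, -3, -1] -> [4, -1]
  satisfied 3 clause(s); 3 remain; assigned so far: [2, 3]
unit clause [-4] forces x4=F; simplify:
  drop 4 from [1, 4] -> [1]
  drop 4 from [4, -1] -> [-1]
  satisfied 1 clause(s); 2 remain; assigned so far: [2, 3, 4]
unit clause [1] forces x1=T; simplify:
  drop -1 from [-1] -> [] (empty!)
  satisfied 1 clause(s); 1 remain; assigned so far: [1, 2, 3, 4]
CONFLICT (empty clause)

Answer: 0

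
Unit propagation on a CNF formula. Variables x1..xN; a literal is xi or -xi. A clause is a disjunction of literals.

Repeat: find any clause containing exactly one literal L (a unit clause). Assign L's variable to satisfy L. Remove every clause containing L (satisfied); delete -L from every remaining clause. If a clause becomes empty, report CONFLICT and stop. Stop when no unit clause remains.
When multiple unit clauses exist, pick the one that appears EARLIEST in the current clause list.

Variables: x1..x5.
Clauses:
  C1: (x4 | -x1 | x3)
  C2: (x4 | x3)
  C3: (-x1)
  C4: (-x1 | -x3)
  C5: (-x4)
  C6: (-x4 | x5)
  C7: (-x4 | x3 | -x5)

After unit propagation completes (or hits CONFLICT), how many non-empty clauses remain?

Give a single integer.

unit clause [-1] forces x1=F; simplify:
  satisfied 3 clause(s); 4 remain; assigned so far: [1]
unit clause [-4] forces x4=F; simplify:
  drop 4 from [4, 3] -> [3]
  satisfied 3 clause(s); 1 remain; assigned so far: [1, 4]
unit clause [3] forces x3=T; simplify:
  satisfied 1 clause(s); 0 remain; assigned so far: [1, 3, 4]

Answer: 0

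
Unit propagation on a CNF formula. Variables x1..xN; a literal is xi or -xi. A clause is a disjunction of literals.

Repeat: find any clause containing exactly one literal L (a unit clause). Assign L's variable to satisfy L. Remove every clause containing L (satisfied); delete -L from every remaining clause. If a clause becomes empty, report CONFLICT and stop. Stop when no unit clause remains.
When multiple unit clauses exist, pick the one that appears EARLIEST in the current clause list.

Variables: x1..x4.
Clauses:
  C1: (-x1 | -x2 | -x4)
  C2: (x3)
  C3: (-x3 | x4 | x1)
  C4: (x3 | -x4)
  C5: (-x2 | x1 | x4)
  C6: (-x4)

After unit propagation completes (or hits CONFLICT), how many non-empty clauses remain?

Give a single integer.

unit clause [3] forces x3=T; simplify:
  drop -3 from [-3, 4, 1] -> [4, 1]
  satisfied 2 clause(s); 4 remain; assigned so far: [3]
unit clause [-4] forces x4=F; simplify:
  drop 4 from [4, 1] -> [1]
  drop 4 from [-2, 1, 4] -> [-2, 1]
  satisfied 2 clause(s); 2 remain; assigned so far: [3, 4]
unit clause [1] forces x1=T; simplify:
  satisfied 2 clause(s); 0 remain; assigned so far: [1, 3, 4]

Answer: 0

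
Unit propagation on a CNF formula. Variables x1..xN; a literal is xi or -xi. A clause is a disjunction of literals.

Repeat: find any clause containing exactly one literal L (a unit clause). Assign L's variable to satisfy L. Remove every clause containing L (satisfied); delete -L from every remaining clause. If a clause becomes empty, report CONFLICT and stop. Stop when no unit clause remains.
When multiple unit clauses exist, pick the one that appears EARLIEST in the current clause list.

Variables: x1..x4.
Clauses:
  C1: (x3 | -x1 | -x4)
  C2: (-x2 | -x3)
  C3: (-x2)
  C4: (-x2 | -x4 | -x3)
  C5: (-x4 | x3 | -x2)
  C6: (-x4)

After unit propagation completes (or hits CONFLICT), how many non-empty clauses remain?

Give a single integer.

Answer: 0

Derivation:
unit clause [-2] forces x2=F; simplify:
  satisfied 4 clause(s); 2 remain; assigned so far: [2]
unit clause [-4] forces x4=F; simplify:
  satisfied 2 clause(s); 0 remain; assigned so far: [2, 4]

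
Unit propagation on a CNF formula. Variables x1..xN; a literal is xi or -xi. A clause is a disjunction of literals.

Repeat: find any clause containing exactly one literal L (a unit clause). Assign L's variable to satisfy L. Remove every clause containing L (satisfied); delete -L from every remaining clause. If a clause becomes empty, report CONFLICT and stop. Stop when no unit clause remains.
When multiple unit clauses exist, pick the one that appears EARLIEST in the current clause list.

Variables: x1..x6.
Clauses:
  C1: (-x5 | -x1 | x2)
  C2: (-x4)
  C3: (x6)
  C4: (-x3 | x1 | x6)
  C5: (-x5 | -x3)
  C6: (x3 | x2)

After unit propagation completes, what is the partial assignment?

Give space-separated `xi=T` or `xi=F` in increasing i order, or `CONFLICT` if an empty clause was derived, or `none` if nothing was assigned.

Answer: x4=F x6=T

Derivation:
unit clause [-4] forces x4=F; simplify:
  satisfied 1 clause(s); 5 remain; assigned so far: [4]
unit clause [6] forces x6=T; simplify:
  satisfied 2 clause(s); 3 remain; assigned so far: [4, 6]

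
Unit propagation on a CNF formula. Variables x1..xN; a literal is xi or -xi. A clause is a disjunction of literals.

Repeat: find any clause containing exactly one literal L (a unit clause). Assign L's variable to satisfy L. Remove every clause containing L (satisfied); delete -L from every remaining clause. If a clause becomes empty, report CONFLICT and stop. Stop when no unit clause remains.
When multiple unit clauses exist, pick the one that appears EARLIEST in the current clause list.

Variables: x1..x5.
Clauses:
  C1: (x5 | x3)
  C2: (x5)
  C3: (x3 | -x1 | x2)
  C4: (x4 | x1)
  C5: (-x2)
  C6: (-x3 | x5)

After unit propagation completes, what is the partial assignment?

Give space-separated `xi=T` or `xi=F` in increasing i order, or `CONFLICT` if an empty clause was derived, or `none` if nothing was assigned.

Answer: x2=F x5=T

Derivation:
unit clause [5] forces x5=T; simplify:
  satisfied 3 clause(s); 3 remain; assigned so far: [5]
unit clause [-2] forces x2=F; simplify:
  drop 2 from [3, -1, 2] -> [3, -1]
  satisfied 1 clause(s); 2 remain; assigned so far: [2, 5]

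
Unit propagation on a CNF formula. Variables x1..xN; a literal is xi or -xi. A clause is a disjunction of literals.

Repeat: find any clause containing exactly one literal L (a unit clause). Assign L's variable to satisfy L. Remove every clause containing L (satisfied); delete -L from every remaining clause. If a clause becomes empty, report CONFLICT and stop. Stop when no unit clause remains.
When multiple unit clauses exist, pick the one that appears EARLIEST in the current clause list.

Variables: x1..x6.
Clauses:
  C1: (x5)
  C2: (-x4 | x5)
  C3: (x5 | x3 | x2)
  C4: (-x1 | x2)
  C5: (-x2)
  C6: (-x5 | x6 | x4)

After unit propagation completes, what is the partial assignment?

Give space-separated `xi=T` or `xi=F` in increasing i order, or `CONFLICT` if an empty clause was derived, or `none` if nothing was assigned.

unit clause [5] forces x5=T; simplify:
  drop -5 from [-5, 6, 4] -> [6, 4]
  satisfied 3 clause(s); 3 remain; assigned so far: [5]
unit clause [-2] forces x2=F; simplify:
  drop 2 from [-1, 2] -> [-1]
  satisfied 1 clause(s); 2 remain; assigned so far: [2, 5]
unit clause [-1] forces x1=F; simplify:
  satisfied 1 clause(s); 1 remain; assigned so far: [1, 2, 5]

Answer: x1=F x2=F x5=T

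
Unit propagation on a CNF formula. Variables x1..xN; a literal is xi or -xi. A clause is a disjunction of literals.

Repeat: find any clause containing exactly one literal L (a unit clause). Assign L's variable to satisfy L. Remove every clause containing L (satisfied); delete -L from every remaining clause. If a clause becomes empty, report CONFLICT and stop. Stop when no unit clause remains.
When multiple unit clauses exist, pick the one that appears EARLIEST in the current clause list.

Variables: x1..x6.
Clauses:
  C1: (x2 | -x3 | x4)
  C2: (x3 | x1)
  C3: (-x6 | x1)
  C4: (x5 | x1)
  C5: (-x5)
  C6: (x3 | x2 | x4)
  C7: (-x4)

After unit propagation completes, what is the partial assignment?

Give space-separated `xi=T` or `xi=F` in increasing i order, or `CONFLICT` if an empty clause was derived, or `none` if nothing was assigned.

Answer: x1=T x4=F x5=F

Derivation:
unit clause [-5] forces x5=F; simplify:
  drop 5 from [5, 1] -> [1]
  satisfied 1 clause(s); 6 remain; assigned so far: [5]
unit clause [1] forces x1=T; simplify:
  satisfied 3 clause(s); 3 remain; assigned so far: [1, 5]
unit clause [-4] forces x4=F; simplify:
  drop 4 from [2, -3, 4] -> [2, -3]
  drop 4 from [3, 2, 4] -> [3, 2]
  satisfied 1 clause(s); 2 remain; assigned so far: [1, 4, 5]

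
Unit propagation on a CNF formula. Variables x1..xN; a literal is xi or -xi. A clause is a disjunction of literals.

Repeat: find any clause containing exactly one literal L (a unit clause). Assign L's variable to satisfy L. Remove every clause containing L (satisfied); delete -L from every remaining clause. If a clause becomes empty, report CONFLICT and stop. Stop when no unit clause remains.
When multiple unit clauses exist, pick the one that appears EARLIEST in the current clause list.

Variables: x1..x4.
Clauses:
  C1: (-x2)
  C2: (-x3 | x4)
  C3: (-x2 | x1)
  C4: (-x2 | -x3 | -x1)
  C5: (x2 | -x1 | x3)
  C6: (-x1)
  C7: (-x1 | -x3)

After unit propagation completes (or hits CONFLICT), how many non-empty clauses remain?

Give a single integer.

unit clause [-2] forces x2=F; simplify:
  drop 2 from [2, -1, 3] -> [-1, 3]
  satisfied 3 clause(s); 4 remain; assigned so far: [2]
unit clause [-1] forces x1=F; simplify:
  satisfied 3 clause(s); 1 remain; assigned so far: [1, 2]

Answer: 1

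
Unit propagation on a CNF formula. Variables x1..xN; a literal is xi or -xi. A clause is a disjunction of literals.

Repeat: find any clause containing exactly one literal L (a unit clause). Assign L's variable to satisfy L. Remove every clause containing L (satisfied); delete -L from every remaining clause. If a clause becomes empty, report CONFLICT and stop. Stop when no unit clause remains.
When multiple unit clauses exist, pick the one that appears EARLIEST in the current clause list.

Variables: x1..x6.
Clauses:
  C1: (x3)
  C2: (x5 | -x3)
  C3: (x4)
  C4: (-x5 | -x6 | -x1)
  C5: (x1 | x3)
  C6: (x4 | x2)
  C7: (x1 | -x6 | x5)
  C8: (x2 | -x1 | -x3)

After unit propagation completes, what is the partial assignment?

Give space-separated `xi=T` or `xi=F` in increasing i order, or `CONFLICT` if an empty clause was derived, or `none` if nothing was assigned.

Answer: x3=T x4=T x5=T

Derivation:
unit clause [3] forces x3=T; simplify:
  drop -3 from [5, -3] -> [5]
  drop -3 from [2, -1, -3] -> [2, -1]
  satisfied 2 clause(s); 6 remain; assigned so far: [3]
unit clause [5] forces x5=T; simplify:
  drop -5 from [-5, -6, -1] -> [-6, -1]
  satisfied 2 clause(s); 4 remain; assigned so far: [3, 5]
unit clause [4] forces x4=T; simplify:
  satisfied 2 clause(s); 2 remain; assigned so far: [3, 4, 5]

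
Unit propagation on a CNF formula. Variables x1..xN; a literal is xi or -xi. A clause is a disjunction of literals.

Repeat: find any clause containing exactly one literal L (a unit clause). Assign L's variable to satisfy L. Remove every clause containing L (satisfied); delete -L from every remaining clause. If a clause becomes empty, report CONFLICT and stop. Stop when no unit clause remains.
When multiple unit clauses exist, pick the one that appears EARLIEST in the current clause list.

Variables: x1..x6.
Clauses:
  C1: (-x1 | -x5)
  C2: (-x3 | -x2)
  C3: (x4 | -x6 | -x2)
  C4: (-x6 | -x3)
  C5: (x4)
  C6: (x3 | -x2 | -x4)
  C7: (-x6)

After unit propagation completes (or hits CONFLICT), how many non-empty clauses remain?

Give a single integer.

unit clause [4] forces x4=T; simplify:
  drop -4 from [3, -2, -4] -> [3, -2]
  satisfied 2 clause(s); 5 remain; assigned so far: [4]
unit clause [-6] forces x6=F; simplify:
  satisfied 2 clause(s); 3 remain; assigned so far: [4, 6]

Answer: 3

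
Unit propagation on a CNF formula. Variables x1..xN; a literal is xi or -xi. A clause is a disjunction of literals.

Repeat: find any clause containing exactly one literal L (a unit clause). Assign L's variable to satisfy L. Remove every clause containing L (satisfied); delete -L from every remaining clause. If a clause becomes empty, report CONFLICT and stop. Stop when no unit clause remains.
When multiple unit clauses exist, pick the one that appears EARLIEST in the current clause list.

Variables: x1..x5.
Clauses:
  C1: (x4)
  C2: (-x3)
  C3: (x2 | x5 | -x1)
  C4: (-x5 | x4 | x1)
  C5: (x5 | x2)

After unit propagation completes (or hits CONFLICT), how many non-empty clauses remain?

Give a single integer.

Answer: 2

Derivation:
unit clause [4] forces x4=T; simplify:
  satisfied 2 clause(s); 3 remain; assigned so far: [4]
unit clause [-3] forces x3=F; simplify:
  satisfied 1 clause(s); 2 remain; assigned so far: [3, 4]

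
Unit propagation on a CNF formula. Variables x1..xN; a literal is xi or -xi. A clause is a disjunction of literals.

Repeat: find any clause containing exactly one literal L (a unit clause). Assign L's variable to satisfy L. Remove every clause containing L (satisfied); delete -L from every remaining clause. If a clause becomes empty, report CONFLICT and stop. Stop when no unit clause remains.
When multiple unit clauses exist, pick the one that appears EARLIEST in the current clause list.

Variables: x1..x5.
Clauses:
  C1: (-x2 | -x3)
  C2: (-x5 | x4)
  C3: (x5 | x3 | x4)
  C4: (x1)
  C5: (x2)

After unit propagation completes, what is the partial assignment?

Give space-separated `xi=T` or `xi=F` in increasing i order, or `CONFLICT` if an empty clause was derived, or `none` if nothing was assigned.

unit clause [1] forces x1=T; simplify:
  satisfied 1 clause(s); 4 remain; assigned so far: [1]
unit clause [2] forces x2=T; simplify:
  drop -2 from [-2, -3] -> [-3]
  satisfied 1 clause(s); 3 remain; assigned so far: [1, 2]
unit clause [-3] forces x3=F; simplify:
  drop 3 from [5, 3, 4] -> [5, 4]
  satisfied 1 clause(s); 2 remain; assigned so far: [1, 2, 3]

Answer: x1=T x2=T x3=F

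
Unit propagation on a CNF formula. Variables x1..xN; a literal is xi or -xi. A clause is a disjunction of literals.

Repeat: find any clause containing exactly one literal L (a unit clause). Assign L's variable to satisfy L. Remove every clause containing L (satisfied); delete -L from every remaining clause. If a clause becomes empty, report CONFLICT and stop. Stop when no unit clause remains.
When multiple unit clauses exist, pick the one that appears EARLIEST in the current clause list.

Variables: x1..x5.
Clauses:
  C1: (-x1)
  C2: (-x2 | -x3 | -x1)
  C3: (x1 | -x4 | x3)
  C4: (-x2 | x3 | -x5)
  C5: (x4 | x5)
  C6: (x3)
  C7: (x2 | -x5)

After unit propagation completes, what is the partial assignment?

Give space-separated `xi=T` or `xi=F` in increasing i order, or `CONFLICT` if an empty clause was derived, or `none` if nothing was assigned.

Answer: x1=F x3=T

Derivation:
unit clause [-1] forces x1=F; simplify:
  drop 1 from [1, -4, 3] -> [-4, 3]
  satisfied 2 clause(s); 5 remain; assigned so far: [1]
unit clause [3] forces x3=T; simplify:
  satisfied 3 clause(s); 2 remain; assigned so far: [1, 3]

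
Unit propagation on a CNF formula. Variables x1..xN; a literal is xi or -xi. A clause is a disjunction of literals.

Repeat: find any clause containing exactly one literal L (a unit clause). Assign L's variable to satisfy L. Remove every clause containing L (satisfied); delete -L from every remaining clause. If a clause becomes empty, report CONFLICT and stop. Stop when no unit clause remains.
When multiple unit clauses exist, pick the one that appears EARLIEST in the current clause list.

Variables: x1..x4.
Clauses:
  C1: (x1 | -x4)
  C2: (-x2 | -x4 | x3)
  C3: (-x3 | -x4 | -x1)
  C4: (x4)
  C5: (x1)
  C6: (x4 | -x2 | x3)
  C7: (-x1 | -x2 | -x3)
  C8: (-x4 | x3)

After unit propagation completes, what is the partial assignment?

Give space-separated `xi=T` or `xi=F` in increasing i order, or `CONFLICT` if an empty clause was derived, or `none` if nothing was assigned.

Answer: CONFLICT

Derivation:
unit clause [4] forces x4=T; simplify:
  drop -4 from [1, -4] -> [1]
  drop -4 from [-2, -4, 3] -> [-2, 3]
  drop -4 from [-3, -4, -1] -> [-3, -1]
  drop -4 from [-4, 3] -> [3]
  satisfied 2 clause(s); 6 remain; assigned so far: [4]
unit clause [1] forces x1=T; simplify:
  drop -1 from [-3, -1] -> [-3]
  drop -1 from [-1, -2, -3] -> [-2, -3]
  satisfied 2 clause(s); 4 remain; assigned so far: [1, 4]
unit clause [-3] forces x3=F; simplify:
  drop 3 from [-2, 3] -> [-2]
  drop 3 from [3] -> [] (empty!)
  satisfied 2 clause(s); 2 remain; assigned so far: [1, 3, 4]
CONFLICT (empty clause)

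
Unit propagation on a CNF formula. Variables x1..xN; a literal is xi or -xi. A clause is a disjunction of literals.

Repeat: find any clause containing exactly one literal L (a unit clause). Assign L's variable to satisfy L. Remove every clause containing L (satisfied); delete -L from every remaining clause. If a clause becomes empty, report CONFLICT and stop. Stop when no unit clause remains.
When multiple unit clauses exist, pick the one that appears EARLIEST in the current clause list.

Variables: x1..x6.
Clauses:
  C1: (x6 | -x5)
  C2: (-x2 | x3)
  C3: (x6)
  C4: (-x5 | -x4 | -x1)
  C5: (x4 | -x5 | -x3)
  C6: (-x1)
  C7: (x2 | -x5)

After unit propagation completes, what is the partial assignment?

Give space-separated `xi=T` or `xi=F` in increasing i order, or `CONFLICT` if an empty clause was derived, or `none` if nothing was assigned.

Answer: x1=F x6=T

Derivation:
unit clause [6] forces x6=T; simplify:
  satisfied 2 clause(s); 5 remain; assigned so far: [6]
unit clause [-1] forces x1=F; simplify:
  satisfied 2 clause(s); 3 remain; assigned so far: [1, 6]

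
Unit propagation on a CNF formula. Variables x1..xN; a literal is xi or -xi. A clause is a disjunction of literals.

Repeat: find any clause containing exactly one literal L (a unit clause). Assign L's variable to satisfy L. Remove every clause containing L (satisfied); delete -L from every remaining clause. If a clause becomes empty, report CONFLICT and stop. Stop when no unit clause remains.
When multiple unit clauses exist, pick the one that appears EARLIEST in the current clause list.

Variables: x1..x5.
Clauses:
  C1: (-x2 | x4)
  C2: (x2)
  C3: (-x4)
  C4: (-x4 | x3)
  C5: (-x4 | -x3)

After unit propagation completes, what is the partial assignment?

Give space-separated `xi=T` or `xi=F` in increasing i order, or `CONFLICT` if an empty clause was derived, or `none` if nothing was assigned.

Answer: CONFLICT

Derivation:
unit clause [2] forces x2=T; simplify:
  drop -2 from [-2, 4] -> [4]
  satisfied 1 clause(s); 4 remain; assigned so far: [2]
unit clause [4] forces x4=T; simplify:
  drop -4 from [-4] -> [] (empty!)
  drop -4 from [-4, 3] -> [3]
  drop -4 from [-4, -3] -> [-3]
  satisfied 1 clause(s); 3 remain; assigned so far: [2, 4]
CONFLICT (empty clause)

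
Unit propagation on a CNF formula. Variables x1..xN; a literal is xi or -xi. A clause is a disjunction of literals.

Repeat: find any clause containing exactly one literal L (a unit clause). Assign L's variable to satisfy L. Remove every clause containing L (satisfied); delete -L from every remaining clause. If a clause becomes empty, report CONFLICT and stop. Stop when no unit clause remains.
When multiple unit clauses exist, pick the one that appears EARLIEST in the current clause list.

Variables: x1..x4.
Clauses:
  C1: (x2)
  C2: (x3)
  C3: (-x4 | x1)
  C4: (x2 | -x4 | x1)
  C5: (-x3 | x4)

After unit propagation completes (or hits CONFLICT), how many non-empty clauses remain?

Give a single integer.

Answer: 0

Derivation:
unit clause [2] forces x2=T; simplify:
  satisfied 2 clause(s); 3 remain; assigned so far: [2]
unit clause [3] forces x3=T; simplify:
  drop -3 from [-3, 4] -> [4]
  satisfied 1 clause(s); 2 remain; assigned so far: [2, 3]
unit clause [4] forces x4=T; simplify:
  drop -4 from [-4, 1] -> [1]
  satisfied 1 clause(s); 1 remain; assigned so far: [2, 3, 4]
unit clause [1] forces x1=T; simplify:
  satisfied 1 clause(s); 0 remain; assigned so far: [1, 2, 3, 4]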